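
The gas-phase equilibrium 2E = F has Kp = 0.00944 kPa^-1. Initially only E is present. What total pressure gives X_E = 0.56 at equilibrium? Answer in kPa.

Take 1 mol E as basis and let X be its fractional conversion, so ξ = 0.5X.
Mole table: n_E = 1 − X; n_F = 0.5X.
n_T = Σnᵢ = 1 − 0.5X.
Kp = p_F / (p_E^2) with p_i = (n_i/n_T)·P.
At X = 0.56: the mole-fraction product g(X) = Π y_i^ν_i = 1.041. Since Kp = g(X)·P^{-1}, P = (g/Kp)^(1/1) = (1.041/0.00944)^(1/1) = 110 kPa.

P = 110 kPa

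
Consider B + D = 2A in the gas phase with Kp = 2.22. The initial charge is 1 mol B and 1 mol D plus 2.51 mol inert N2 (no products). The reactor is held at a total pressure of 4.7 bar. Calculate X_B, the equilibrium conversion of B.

Take 1 mol B as basis and let X be its fractional conversion, so ξ = X.
Species balance: n_B = 1 − X; n_D = 1 − X; n_A = 2X; n_I = 2.51 (inert).
Since Δν = 0, n_T = 4.51 throughout.
With p_i = (n_i/n_T)P, Kp = p_A^2 / (p_B p_D).
Substituting and setting equal to 2.22 gives a polynomial in X; the root in (0,1) is X = 0.427.

X = 0.427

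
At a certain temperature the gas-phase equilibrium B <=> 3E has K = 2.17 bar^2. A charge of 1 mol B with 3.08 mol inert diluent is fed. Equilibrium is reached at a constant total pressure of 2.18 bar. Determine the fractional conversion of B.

Basis: 1 mol B initially; let X = conversion of B. Extent ξ = X.
At extent ξ: n_B = 1 − X; n_E = 3X; n_I = 3.08 (inert).
Total moles n_T = 4.08 + 2X.
Mole fractions y_i = n_i/n_T; K = p_E^3 / (p_B) with p_i = y_i·P.
Equating to 2.17 bar^2 and solving on 0 < X < 1: X = 0.580.

X = 0.580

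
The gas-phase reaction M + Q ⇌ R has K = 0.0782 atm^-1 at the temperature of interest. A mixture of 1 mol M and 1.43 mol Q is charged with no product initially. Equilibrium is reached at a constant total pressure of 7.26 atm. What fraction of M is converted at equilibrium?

X = 0.236

Basis: 1 mol M initially; let X = conversion of M. Extent ξ = X.
At extent ξ: n_M = 1 − X; n_Q = 1.43 − X; n_R = X.
Total moles n_T = 2.43 − X.
Mole fractions y_i = n_i/n_T; K = p_R / (p_M p_Q) with p_i = y_i·P.
Equating to 0.0782 atm^-1 and solving on 0 < X < 1: X = 0.236.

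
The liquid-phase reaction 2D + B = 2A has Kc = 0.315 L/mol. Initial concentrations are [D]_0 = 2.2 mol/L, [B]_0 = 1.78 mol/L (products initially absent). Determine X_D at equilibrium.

Let X = conversion of D; extent ξ = 2.2X/2 mol/L.
Concentrations: [D] = 2.2 − 2.2X; [B] = 1.78 − 1.1X; [A] = 2.2X.
Kc = [A]^2 / ([D]^2 [B]).
Equating to 0.315 L/mol: the physical root is X = 0.394.

X = 0.394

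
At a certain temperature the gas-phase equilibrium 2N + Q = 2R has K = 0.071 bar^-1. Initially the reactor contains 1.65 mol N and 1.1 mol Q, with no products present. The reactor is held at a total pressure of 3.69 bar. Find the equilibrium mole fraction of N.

Take 1.65 mol N as basis and let X be its fractional conversion, so ξ = 0.825X.
Species balance: n_N = 1.65 − 1.65X; n_Q = 1.1 − 0.825X; n_R = 1.65X.
Summing: n_T = 2.75 − 0.825X.
y_i = n_i/n_T, p_i = y_i·P. K = p_R^2 / (p_N^2 p_Q).
Setting this equal to 0.071 bar^-1 and taking the physical root (0 < X < 1) gives X = 0.234.
Then n_N = 1.26, n_T = 2.56, so y_N = 0.494.

y_N = 0.494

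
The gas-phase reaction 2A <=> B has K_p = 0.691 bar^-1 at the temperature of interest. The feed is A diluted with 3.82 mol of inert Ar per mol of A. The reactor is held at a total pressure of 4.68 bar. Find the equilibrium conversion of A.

Let X = conversion of A (basis 1 mol A); extent of reaction ξ = 0.5X.
At extent ξ: n_A = 1 − X; n_B = 0.5X; n_I = 3.82 (inert).
Summing: n_T = 4.82 − 0.5X.
Mole fractions y_i = n_i/n_T; K_p = p_B / (p_A^2) with p_i = y_i·P.
This yields a degree-2 equation in X; solving on (0,1), X = 0.440.

X = 0.440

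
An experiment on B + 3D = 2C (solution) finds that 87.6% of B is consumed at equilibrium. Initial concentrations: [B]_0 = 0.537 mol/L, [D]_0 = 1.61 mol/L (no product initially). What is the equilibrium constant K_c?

Let X = conversion of B.
Concentrations: [B] = 0.537 − 0.537X; [D] = 1.61 − 1.61X; [C] = 1.07X.
At X = 0.876: [B] = 0.0666, [D] = 0.199, [C] = 0.941.
K_c = [C]^2 / ([B] [D]^3) = 1.69e+03 (mol/L)^-2.

K_c = 1.69e+03 (mol/L)^-2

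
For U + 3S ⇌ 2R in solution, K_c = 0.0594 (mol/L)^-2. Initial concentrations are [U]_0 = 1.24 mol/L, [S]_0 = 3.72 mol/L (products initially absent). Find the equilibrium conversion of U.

X = 0.341

Let X = conversion of U; extent ξ = 1.24·X mol/L.
Concentrations: [U] = 1.24 − 1.24X; [S] = 3.72 − 3.72X; [R] = 2.48X.
K_c = [R]^2 / ([U] [S]^3).
Equating to 0.0594 (mol/L)^-2: the physical root is X = 0.341.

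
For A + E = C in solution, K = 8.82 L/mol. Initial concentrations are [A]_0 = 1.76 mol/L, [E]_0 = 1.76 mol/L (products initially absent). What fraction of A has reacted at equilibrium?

X = 0.776

Let X = conversion of A; extent ξ = 1.76·X mol/L.
Concentrations: [A] = 1.76 − 1.76X; [E] = 1.76 − 1.76X; [C] = 1.76X.
K = [C] / ([A] [E]).
Equating to 8.82 L/mol: the physical root is X = 0.776.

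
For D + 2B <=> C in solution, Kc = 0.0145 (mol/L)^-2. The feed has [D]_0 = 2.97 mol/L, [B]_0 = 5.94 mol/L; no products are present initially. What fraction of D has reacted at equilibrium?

X = 0.232

Let X = conversion of D; extent ξ = 2.97·X mol/L.
Concentrations: [D] = 2.97 − 2.97X; [B] = 5.94 − 5.94X; [C] = 2.97X.
Kc = [C] / ([D] [B]^2).
This equals 0.0145 at X = 0.232 (the root in 0 < X < 1).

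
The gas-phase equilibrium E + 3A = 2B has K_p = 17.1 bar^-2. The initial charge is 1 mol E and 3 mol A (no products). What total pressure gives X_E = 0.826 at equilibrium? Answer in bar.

Take 1 mol E as basis and let X be its fractional conversion, so ξ = X.
Mole table: n_E = 1 − X; n_A = 3 − 3X; n_B = 2X.
n_T = Σnᵢ = 4 − 2X.
K_p = p_B^2 / (p_E p_A^3) with p_i = (n_i/n_T)·P.
At X = 0.826: the mole-fraction product g(X) = Π y_i^ν_i = 607.9. Since K_p = g(X)·P^{-2}, P = (g/K_p)^(1/2) = (607.9/17.1)^(1/2) = 5.96 bar.

P = 5.96 bar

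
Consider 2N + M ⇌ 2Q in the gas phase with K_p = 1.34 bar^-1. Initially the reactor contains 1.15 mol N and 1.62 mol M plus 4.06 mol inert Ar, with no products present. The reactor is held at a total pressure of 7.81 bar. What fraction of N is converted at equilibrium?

Basis: 1.15 mol N initially; let X = conversion of N. Extent ξ = 0.575X.
Species balance: n_N = 1.15 − 1.15X; n_M = 1.62 − 0.575X; n_Q = 1.15X; n_I = 4.06 (inert).
Total moles n_T = 6.83 − 0.575X.
With p_i = (n_i/n_T)P, K_p = p_Q^2 / (p_N^2 p_M).
Setting this equal to 1.34 bar^-1 and taking the physical root (0 < X < 1) gives X = 0.590.

X = 0.590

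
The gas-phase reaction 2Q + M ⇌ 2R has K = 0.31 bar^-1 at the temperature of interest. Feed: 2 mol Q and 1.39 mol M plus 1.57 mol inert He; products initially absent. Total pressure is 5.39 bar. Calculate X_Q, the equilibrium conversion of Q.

X = 0.378

Let X = conversion of Q (basis 2 mol Q); extent of reaction ξ = X.
At extent ξ: n_Q = 2 − 2X; n_M = 1.39 − X; n_R = 2X; n_I = 1.57 (inert).
Total moles n_T = 4.96 − X.
y_i = n_i/n_T, p_i = y_i·P. K = p_R^2 / (p_Q^2 p_M).
Substituting and setting equal to 0.31 bar^-1 gives a polynomial in X; the root in (0,1) is X = 0.378.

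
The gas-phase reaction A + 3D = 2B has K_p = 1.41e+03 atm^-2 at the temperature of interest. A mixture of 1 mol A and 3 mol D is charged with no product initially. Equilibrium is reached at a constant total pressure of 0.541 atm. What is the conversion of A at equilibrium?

Take 1 mol A as basis and let X be its fractional conversion, so ξ = X.
At extent ξ: n_A = 1 − X; n_D = 3 − 3X; n_B = 2X.
Summing: n_T = 4 − 2X.
With p_i = (n_i/n_T)P, K_p = p_B^2 / (p_A p_D^3).
Equating to 1.41e+03 atm^-2 and solving on 0 < X < 1: X = 0.809.

X = 0.809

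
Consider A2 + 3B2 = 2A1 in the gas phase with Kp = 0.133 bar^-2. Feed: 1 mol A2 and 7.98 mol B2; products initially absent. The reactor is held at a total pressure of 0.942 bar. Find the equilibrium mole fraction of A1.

Basis: 1 mol A2 initially; let X = conversion of A2. Extent ξ = X.
Species balance: n_A2 = 1 − X; n_B2 = 7.98 − 3X; n_A1 = 2X.
n_T = Σnᵢ = 8.98 − 2X.
Mole fractions y_i = n_i/n_T; Kp = p_A1^2 / (p_A2 p_B2^3) with p_i = y_i·P.
This yields a degree-4 equation in X; solving on (0,1), X = 0.317.
Then n_A1 = 0.634, n_T = 8.35, so y_A1 = 0.076.

y_A1 = 0.076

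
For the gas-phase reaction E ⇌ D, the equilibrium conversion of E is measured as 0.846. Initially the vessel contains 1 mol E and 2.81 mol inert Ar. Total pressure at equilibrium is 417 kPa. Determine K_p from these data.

K_p = 5.49

Basis: 1 mol E initially; let X = conversion of E. Extent ξ = X.
At extent ξ: n_E = 1 − X; n_D = X; n_I = 2.81 (inert).
Since Δν = 0, n_T = 3.81 throughout.
At X = 0.846: n_E = 0.154, n_D = 0.846, n_T = 3.81.
p_i = (n_i/n_T)·P. K_p = p_D / (p_E) = 5.49.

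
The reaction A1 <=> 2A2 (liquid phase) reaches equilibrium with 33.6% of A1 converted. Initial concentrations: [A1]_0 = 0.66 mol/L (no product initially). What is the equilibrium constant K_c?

Let X = conversion of A1.
Concentrations: [A1] = 0.66 − 0.66X; [A2] = 1.32X.
At X = 0.336: [A1] = 0.438, [A2] = 0.444.
K_c = [A2]^2 / ([A1]) = 0.449 mol/L.

K_c = 0.449 mol/L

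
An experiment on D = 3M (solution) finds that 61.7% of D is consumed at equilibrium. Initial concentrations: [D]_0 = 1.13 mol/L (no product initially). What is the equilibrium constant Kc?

Kc = 21.1 (mol/L)^2

Let X = conversion of D.
Concentrations: [D] = 1.13 − 1.13X; [M] = 3.39X.
At X = 0.617: [D] = 0.433, [M] = 2.09.
Kc = [M]^3 / ([D]) = 21.1 (mol/L)^2.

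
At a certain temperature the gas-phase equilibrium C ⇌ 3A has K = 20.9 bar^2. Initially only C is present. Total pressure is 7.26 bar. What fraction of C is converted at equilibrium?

Take 1 mol C as basis and let X be its fractional conversion, so ξ = X.
At extent ξ: n_C = 1 − X; n_A = 3X.
n_T = Σnᵢ = 1 + 2X.
Mole fractions y_i = n_i/n_T; K = p_A^3 / (p_C) with p_i = y_i·P.
This yields a degree-3 equation in X; solving on (0,1), X = 0.297.

X = 0.297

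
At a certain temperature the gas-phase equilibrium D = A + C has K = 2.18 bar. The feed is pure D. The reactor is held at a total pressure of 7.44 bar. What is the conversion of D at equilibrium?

X = 0.476

Take 1 mol D as basis and let X be its fractional conversion, so ξ = X.
Moles: n_D = 1 − X; n_A = X; n_C = X.
n_T = Σnᵢ = 1 + X.
Mole fractions y_i = n_i/n_T; K = p_A p_C / (p_D) with p_i = y_i·P.
Equating to 2.18 bar and solving on 0 < X < 1: X = 0.476.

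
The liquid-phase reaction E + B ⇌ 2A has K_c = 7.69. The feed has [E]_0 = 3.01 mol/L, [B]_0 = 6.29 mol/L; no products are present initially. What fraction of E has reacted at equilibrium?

Let X = conversion of E; extent ξ = 3.01·X mol/L.
Concentrations: [E] = 3.01 − 3.01X; [B] = 6.29 − 3.01X; [A] = 6.02X.
K_c = [A]^2 / ([E] [B]).
This equals 7.69 at X = 0.768 (the root in 0 < X < 1).

X = 0.768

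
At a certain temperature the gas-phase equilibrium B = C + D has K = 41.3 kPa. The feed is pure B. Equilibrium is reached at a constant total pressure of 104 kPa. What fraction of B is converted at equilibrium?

Let X = conversion of B (basis 1 mol B); extent of reaction ξ = X.
At extent ξ: n_B = 1 − X; n_C = X; n_D = X.
Summing: n_T = 1 + X.
y_i = n_i/n_T, p_i = y_i·P. K = p_C p_D / (p_B).
Equating to 41.3 kPa and solving on 0 < X < 1: X = 0.533.

X = 0.533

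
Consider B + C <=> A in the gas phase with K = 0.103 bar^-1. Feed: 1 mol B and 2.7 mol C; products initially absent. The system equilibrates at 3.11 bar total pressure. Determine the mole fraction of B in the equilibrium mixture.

y_B = 0.232

Basis: 1 mol B initially; let X = conversion of B. Extent ξ = X.
Mole table: n_B = 1 − X; n_C = 2.7 − X; n_A = X.
Summing: n_T = 3.7 − X.
y_i = n_i/n_T, p_i = y_i·P. K = p_A / (p_B p_C).
This yields a degree-2 equation in X; solving on (0,1), X = 0.186.
Then n_B = 0.814, n_T = 3.51, so y_B = 0.232.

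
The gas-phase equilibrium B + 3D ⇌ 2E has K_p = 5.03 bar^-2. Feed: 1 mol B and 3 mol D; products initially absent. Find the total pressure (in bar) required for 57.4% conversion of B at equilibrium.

Let X = conversion of B (basis 1 mol B); extent of reaction ξ = X.
At extent ξ: n_B = 1 − X; n_D = 3 − 3X; n_E = 2X.
Summing: n_T = 4 − 2X.
K_p = p_E^2 / (p_B p_D^3) with p_i = (n_i/n_T)·P.
At X = 0.574: the mole-fraction product g(X) = Π y_i^ν_i = 12.06. Since K_p = g(X)·P^{-2}, P = (g/K_p)^(1/2) = (12.06/5.03)^(1/2) = 1.55 bar.

P = 1.55 bar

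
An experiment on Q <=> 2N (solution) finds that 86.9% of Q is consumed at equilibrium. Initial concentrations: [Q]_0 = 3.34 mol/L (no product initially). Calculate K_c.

K_c = 77 mol/L

Let X = conversion of Q.
Concentrations: [Q] = 3.34 − 3.34X; [N] = 6.68X.
At X = 0.869: [Q] = 0.438, [N] = 5.8.
K_c = [N]^2 / ([Q]) = 77 mol/L.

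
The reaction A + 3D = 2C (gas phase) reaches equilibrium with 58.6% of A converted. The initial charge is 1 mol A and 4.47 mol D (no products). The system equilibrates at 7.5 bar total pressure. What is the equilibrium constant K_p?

Take 1 mol A as basis and let X be its fractional conversion, so ξ = X.
Species balance: n_A = 1 − X; n_D = 4.47 − 3X; n_C = 2X.
Summing: n_T = 5.47 − 2X.
At X = 0.586: n_A = 0.414, n_D = 2.71, n_C = 1.17, n_T = 4.3.
p_i = (n_i/n_T)·P. K_p = p_C^2 / (p_A p_D^3) = 0.0546 bar^-2.

K_p = 0.0546 bar^-2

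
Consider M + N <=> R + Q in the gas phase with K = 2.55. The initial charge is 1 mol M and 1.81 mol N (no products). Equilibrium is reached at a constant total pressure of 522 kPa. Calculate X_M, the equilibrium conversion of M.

X = 0.774

Basis: 1 mol M initially; let X = conversion of M. Extent ξ = X.
At extent ξ: n_M = 1 − X; n_N = 1.81 − X; n_R = X; n_Q = X.
n_T stays at 2.81 (no change in mole number).
With p_i = (n_i/n_T)P, K = p_R p_Q / (p_M p_N).
Substituting and setting equal to 2.55 gives a polynomial in X; the root in (0,1) is X = 0.774.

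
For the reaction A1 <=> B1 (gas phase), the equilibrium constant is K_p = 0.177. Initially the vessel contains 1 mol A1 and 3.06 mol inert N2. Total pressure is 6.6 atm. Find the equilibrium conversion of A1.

X = 0.150

Take 1 mol A1 as basis and let X be its fractional conversion, so ξ = X.
Moles: n_A1 = 1 − X; n_B1 = X; n_I = 3.06 (inert).
Total moles n_T = 4.06 (Δν = 0, constant).
Mole fractions y_i = n_i/n_T; K_p = p_B1 / (p_A1) with p_i = y_i·P.
Setting this equal to 0.177 and taking the physical root (0 < X < 1) gives X = 0.150.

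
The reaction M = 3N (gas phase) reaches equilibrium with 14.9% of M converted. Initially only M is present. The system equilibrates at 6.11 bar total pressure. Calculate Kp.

Kp = 2.33 bar^2

Let X = conversion of M (basis 1 mol M); extent of reaction ξ = X.
Species balance: n_M = 1 − X; n_N = 3X.
n_T = Σnᵢ = 1 + 2X.
At X = 0.149: n_M = 0.851, n_N = 0.447, n_T = 1.3.
p_i = (n_i/n_T)·P. Kp = p_N^3 / (p_M) = 2.33 bar^2.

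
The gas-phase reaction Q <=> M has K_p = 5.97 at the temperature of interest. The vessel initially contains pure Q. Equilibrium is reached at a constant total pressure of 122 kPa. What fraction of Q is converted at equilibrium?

X = 0.857

Basis: 1 mol Q initially; let X = conversion of Q. Extent ξ = X.
At extent ξ: n_Q = 1 − X; n_M = X.
Total moles n_T = 1 (Δν = 0, constant).
y_i = n_i/n_T, p_i = y_i·P. K_p = p_M / (p_Q).
Substituting and setting equal to 5.97 gives a polynomial in X; the root in (0,1) is X = 0.857.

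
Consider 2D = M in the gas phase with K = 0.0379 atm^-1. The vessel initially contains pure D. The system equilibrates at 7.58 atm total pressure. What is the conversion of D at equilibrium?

Basis: 1 mol D initially; let X = conversion of D. Extent ξ = 0.5X.
Moles: n_D = 1 − X; n_M = 0.5X.
Total moles n_T = 1 − 0.5X.
With p_i = (n_i/n_T)P, K = p_M / (p_D^2).
Substituting and setting equal to 0.0379 atm^-1 gives a polynomial in X; the root in (0,1) is X = 0.318.

X = 0.318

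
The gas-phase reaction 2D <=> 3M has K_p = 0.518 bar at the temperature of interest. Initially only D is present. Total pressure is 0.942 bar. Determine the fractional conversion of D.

Take 1 mol D as basis and let X be its fractional conversion, so ξ = 0.5X.
Mole table: n_D = 1 − X; n_M = 1.5X.
Summing: n_T = 1 + 0.5X.
y_i = n_i/n_T, p_i = y_i·P. K_p = p_M^3 / (p_D^2).
This yields a degree-3 equation in X; solving on (0,1), X = 0.409.

X = 0.409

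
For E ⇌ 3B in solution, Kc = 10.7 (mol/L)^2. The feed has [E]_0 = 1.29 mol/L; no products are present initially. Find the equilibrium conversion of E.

Let X = conversion of E; extent ξ = 1.29·X mol/L.
Concentrations: [E] = 1.29 − 1.29X; [B] = 3.87X.
Kc = [B]^3 / ([E]).
This equals 10.7 at X = 0.494 (the root in 0 < X < 1).

X = 0.494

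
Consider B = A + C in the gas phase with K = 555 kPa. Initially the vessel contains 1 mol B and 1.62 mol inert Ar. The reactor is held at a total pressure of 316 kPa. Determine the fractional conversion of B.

X = 0.875

Let X = conversion of B (basis 1 mol B); extent of reaction ξ = X.
Mole table: n_B = 1 − X; n_A = X; n_C = X; n_I = 1.62 (inert).
Summing: n_T = 2.62 + X.
y_i = n_i/n_T, p_i = y_i·P. K = p_A p_C / (p_B).
Substituting and setting equal to 555 kPa gives a polynomial in X; the root in (0,1) is X = 0.875.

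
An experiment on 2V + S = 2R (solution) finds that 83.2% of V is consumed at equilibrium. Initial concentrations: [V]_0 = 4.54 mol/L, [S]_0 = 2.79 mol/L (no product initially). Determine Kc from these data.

Kc = 27.2 L/mol

Let X = conversion of V.
Concentrations: [V] = 4.54 − 4.54X; [S] = 2.79 − 2.27X; [R] = 4.54X.
At X = 0.832: [V] = 0.763, [S] = 0.901, [R] = 3.78.
Kc = [R]^2 / ([V]^2 [S]) = 27.2 L/mol.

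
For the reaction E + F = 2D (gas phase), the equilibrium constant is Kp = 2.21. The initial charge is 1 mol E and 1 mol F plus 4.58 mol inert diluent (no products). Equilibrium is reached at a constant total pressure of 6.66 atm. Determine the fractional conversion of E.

Let X = conversion of E (basis 1 mol E); extent of reaction ξ = X.
Moles: n_E = 1 − X; n_F = 1 − X; n_D = 2X; n_I = 4.58 (inert).
n_T stays at 6.58 (no change in mole number).
Mole fractions y_i = n_i/n_T; Kp = p_D^2 / (p_E p_F) with p_i = y_i·P.
Equating to 2.21 and solving on 0 < X < 1: X = 0.426.

X = 0.426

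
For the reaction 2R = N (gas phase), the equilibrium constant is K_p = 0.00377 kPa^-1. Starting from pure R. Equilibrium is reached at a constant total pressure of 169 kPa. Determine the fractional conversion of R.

X = 0.469

Basis: 1 mol R initially; let X = conversion of R. Extent ξ = 0.5X.
Mole table: n_R = 1 − X; n_N = 0.5X.
Summing: n_T = 1 − 0.5X.
Mole fractions y_i = n_i/n_T; K_p = p_N / (p_R^2) with p_i = y_i·P.
This yields a degree-2 equation in X; solving on (0,1), X = 0.469.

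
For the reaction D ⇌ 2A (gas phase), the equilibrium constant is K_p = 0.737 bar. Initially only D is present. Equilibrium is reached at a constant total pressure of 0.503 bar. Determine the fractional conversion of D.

X = 0.518

Take 1 mol D as basis and let X be its fractional conversion, so ξ = X.
At extent ξ: n_D = 1 − X; n_A = 2X.
n_T = Σnᵢ = 1 + X.
With p_i = (n_i/n_T)P, K_p = p_A^2 / (p_D).
Substituting and setting equal to 0.737 bar gives a polynomial in X; the root in (0,1) is X = 0.518.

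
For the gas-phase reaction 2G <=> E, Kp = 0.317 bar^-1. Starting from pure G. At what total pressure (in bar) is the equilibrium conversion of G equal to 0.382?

P = 1.28 bar

Take 1 mol G as basis and let X be its fractional conversion, so ξ = 0.5X.
Moles: n_G = 1 − X; n_E = 0.5X.
n_T = Σnᵢ = 1 − 0.5X.
Kp = p_E / (p_G^2) with p_i = (n_i/n_T)·P.
At X = 0.382: the mole-fraction product g(X) = Π y_i^ν_i = 0.4046. Since Kp = g(X)·P^{-1}, P = (g/Kp)^(1/1) = (0.4046/0.317)^(1/1) = 1.28 bar.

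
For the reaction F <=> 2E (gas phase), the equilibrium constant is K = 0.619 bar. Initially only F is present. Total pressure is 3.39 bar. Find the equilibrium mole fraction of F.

Let X = conversion of F (basis 1 mol F); extent of reaction ξ = X.
Mole table: n_F = 1 − X; n_E = 2X.
n_T = Σnᵢ = 1 + X.
y_i = n_i/n_T, p_i = y_i·P. K = p_E^2 / (p_F).
Equating to 0.619 bar and solving on 0 < X < 1: X = 0.209.
Then n_F = 0.791, n_T = 1.21, so y_F = 0.654.

y_F = 0.654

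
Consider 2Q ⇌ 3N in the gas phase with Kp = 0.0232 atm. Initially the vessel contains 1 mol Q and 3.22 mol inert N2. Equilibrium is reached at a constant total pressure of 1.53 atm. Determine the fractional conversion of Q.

Basis: 1 mol Q initially; let X = conversion of Q. Extent ξ = 0.5X.
Mole table: n_Q = 1 − X; n_N = 1.5X; n_I = 3.22 (inert).
Summing: n_T = 4.22 + 0.5X.
Mole fractions y_i = n_i/n_T; Kp = p_N^3 / (p_Q^2) with p_i = y_i·P.
Equating to 0.0232 atm and solving on 0 < X < 1: X = 0.227.

X = 0.227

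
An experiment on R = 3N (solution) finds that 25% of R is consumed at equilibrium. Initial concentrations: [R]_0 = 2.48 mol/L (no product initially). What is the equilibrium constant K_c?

Let X = conversion of R.
Concentrations: [R] = 2.48 − 2.48X; [N] = 7.44X.
At X = 0.25: [R] = 1.86, [N] = 1.86.
K_c = [N]^3 / ([R]) = 3.46 (mol/L)^2.

K_c = 3.46 (mol/L)^2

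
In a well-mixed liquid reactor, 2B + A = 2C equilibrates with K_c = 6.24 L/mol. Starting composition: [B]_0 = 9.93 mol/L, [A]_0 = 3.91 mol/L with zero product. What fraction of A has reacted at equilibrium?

Let X = conversion of A; extent ξ = 3.91·X mol/L.
Concentrations: [B] = 9.93 − 7.82X; [A] = 3.91 − 3.91X; [C] = 7.82X.
K_c = [C]^2 / ([B]^2 [A]).
Solving K_c = 6.24 for X ∈ (0,1): X = 0.842.

X = 0.842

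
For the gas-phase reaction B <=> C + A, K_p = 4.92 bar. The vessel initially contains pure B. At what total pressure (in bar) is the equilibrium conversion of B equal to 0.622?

P = 7.8 bar

Basis: 1 mol B initially; let X = conversion of B. Extent ξ = X.
Mole table: n_B = 1 − X; n_C = X; n_A = X.
Total moles n_T = 1 + X.
K_p = p_C p_A / (p_B) with p_i = (n_i/n_T)·P.
At X = 0.622: the mole-fraction product g(X) = Π y_i^ν_i = 0.631. Since K_p = g(X)·P^{1}, P = (K_p/g)^(1/1) = (4.92/0.631)^(1/1) = 7.8 bar.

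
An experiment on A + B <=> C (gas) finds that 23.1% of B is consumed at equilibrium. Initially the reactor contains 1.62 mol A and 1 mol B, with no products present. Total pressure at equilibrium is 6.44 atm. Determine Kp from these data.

Take 1 mol B as basis and let X be its fractional conversion, so ξ = X.
Mole table: n_A = 1.62 − X; n_B = 1 − X; n_C = X.
Summing: n_T = 2.62 − X.
At X = 0.231: n_A = 1.39, n_B = 0.769, n_C = 0.231, n_T = 2.39.
p_i = (n_i/n_T)·P. Kp = p_C / (p_A p_B) = 0.0802 atm^-1.

Kp = 0.0802 atm^-1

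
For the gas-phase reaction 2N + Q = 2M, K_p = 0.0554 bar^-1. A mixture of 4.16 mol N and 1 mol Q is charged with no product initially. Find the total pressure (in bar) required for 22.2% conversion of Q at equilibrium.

Basis: 1 mol Q initially; let X = conversion of Q. Extent ξ = X.
Mole table: n_N = 4.16 − 2X; n_Q = 1 − X; n_M = 2X.
Summing: n_T = 5.16 − X.
K_p = p_M^2 / (p_N^2 p_Q) with p_i = (n_i/n_T)·P.
At X = 0.222: the mole-fraction product g(X) = Π y_i^ν_i = 0.09061. Since K_p = g(X)·P^{-1}, P = (g/K_p)^(1/1) = (0.09061/0.0554)^(1/1) = 1.64 bar.

P = 1.64 bar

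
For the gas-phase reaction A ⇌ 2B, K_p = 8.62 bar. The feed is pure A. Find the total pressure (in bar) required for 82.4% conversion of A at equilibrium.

Let X = conversion of A (basis 1 mol A); extent of reaction ξ = X.
Mole table: n_A = 1 − X; n_B = 2X.
Summing: n_T = 1 + X.
K_p = p_B^2 / (p_A) with p_i = (n_i/n_T)·P.
At X = 0.824: the mole-fraction product g(X) = Π y_i^ν_i = 8.46. Since K_p = g(X)·P^{1}, P = (K_p/g)^(1/1) = (8.62/8.46)^(1/1) = 1.02 bar.

P = 1.02 bar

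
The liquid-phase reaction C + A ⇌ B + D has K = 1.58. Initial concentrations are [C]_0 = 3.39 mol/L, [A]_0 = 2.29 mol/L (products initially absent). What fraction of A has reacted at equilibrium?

Let X = conversion of A; extent ξ = 2.29·X mol/L.
Concentrations: [C] = 3.39 − 2.29X; [A] = 2.29 − 2.29X; [B] = 2.29X; [D] = 2.29X.
K = [B] [D] / ([C] [A]).
This equals 1.58 at X = 0.662 (the root in 0 < X < 1).

X = 0.662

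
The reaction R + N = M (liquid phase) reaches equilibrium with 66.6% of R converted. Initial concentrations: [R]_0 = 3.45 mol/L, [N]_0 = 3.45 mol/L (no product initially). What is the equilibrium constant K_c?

K_c = 1.73 L/mol

Let X = conversion of R.
Concentrations: [R] = 3.45 − 3.45X; [N] = 3.45 − 3.45X; [M] = 3.45X.
At X = 0.666: [R] = 1.15, [N] = 1.15, [M] = 2.3.
K_c = [M] / ([R] [N]) = 1.73 L/mol.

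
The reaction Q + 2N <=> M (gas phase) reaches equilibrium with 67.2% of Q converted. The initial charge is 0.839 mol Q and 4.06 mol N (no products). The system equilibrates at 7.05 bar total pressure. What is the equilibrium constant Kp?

Kp = 0.0682 bar^-2

Let X = conversion of Q (basis 0.839 mol Q); extent of reaction ξ = 0.839X.
Moles: n_Q = 0.839 − 0.839X; n_N = 4.06 − 1.68X; n_M = 0.839X.
n_T = Σnᵢ = 4.9 − 1.68X.
At X = 0.672: n_Q = 0.275, n_N = 2.93, n_M = 0.564, n_T = 3.77.
p_i = (n_i/n_T)·P. Kp = p_M / (p_Q p_N^2) = 0.0682 bar^-2.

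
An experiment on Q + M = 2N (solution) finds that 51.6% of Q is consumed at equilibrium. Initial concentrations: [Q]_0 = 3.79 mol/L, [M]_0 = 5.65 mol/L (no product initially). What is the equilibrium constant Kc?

Kc = 2.26

Let X = conversion of Q.
Concentrations: [Q] = 3.79 − 3.79X; [M] = 5.65 − 3.79X; [N] = 7.58X.
At X = 0.516: [Q] = 1.83, [M] = 3.69, [N] = 3.91.
Kc = [N]^2 / ([Q] [M]) = 2.26.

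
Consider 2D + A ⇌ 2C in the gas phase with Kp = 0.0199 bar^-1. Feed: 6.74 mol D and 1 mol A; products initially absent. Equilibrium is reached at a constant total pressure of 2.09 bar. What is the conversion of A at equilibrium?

Let X = conversion of A (basis 1 mol A); extent of reaction ξ = X.
Moles: n_D = 6.74 − 2X; n_A = 1 − X; n_C = 2X.
n_T = Σnᵢ = 7.74 − X.
y_i = n_i/n_T, p_i = y_i·P. Kp = p_C^2 / (p_D^2 p_A).
This yields a degree-3 equation in X; solving on (0,1), X = 0.209.

X = 0.209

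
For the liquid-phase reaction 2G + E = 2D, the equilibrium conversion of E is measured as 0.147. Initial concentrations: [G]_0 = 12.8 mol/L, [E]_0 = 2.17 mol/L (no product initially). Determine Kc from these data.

Let X = conversion of E.
Concentrations: [G] = 12.8 − 4.34X; [E] = 2.17 − 2.17X; [D] = 4.34X.
At X = 0.147: [G] = 12.2, [E] = 1.85, [D] = 0.638.
Kc = [D]^2 / ([G]^2 [E]) = 0.00149 L/mol.

Kc = 0.00149 L/mol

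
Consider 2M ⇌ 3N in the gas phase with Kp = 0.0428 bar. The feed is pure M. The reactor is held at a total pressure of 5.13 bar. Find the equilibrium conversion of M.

X = 0.126

Basis: 1 mol M initially; let X = conversion of M. Extent ξ = 0.5X.
Moles: n_M = 1 − X; n_N = 1.5X.
n_T = Σnᵢ = 1 + 0.5X.
Mole fractions y_i = n_i/n_T; Kp = p_N^3 / (p_M^2) with p_i = y_i·P.
Equating to 0.0428 bar and solving on 0 < X < 1: X = 0.126.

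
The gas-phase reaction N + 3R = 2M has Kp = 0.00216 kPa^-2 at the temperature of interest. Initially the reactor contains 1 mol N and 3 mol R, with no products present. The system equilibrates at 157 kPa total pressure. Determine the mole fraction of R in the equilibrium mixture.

Let X = conversion of N (basis 1 mol N); extent of reaction ξ = X.
Species balance: n_N = 1 − X; n_R = 3 − 3X; n_M = 2X.
Total moles n_T = 4 − 2X.
Mole fractions y_i = n_i/n_T; Kp = p_M^2 / (p_N p_R^3) with p_i = y_i·P.
This yields a degree-4 equation in X; solving on (0,1), X = 0.691.
Then n_R = 0.927, n_T = 2.62, so y_R = 0.354.

y_R = 0.354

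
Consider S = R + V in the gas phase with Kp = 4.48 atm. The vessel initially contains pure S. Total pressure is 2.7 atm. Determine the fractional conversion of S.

X = 0.790

Basis: 1 mol S initially; let X = conversion of S. Extent ξ = X.
Species balance: n_S = 1 − X; n_R = X; n_V = X.
Total moles n_T = 1 + X.
With p_i = (n_i/n_T)P, Kp = p_R p_V / (p_S).
Substituting and setting equal to 4.48 atm gives a polynomial in X; the root in (0,1) is X = 0.790.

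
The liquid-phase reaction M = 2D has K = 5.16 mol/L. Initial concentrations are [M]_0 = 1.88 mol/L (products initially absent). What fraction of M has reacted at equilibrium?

X = 0.554

Let X = conversion of M; extent ξ = 1.88·X mol/L.
Concentrations: [M] = 1.88 − 1.88X; [D] = 3.76X.
K = [D]^2 / ([M]).
Equating to 5.16 mol/L: the physical root is X = 0.554.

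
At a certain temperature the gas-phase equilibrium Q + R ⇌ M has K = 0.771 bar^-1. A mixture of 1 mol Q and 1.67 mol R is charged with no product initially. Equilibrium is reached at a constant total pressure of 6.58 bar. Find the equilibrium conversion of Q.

Let X = conversion of Q (basis 1 mol Q); extent of reaction ξ = X.
At extent ξ: n_Q = 1 − X; n_R = 1.67 − X; n_M = X.
n_T = Σnᵢ = 2.67 − X.
Mole fractions y_i = n_i/n_T; K = p_M / (p_Q p_R) with p_i = y_i·P.
Substituting and setting equal to 0.771 bar^-1 gives a polynomial in X; the root in (0,1) is X = 0.713.

X = 0.713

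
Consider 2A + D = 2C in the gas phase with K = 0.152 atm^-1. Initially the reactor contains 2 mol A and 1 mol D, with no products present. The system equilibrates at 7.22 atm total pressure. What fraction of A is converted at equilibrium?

X = 0.343

Let X = conversion of A (basis 2 mol A); extent of reaction ξ = X.
Moles: n_A = 2 − 2X; n_D = 1 − X; n_C = 2X.
n_T = Σnᵢ = 3 − X.
Mole fractions y_i = n_i/n_T; K = p_C^2 / (p_A^2 p_D) with p_i = y_i·P.
Setting this equal to 0.152 atm^-1 and taking the physical root (0 < X < 1) gives X = 0.343.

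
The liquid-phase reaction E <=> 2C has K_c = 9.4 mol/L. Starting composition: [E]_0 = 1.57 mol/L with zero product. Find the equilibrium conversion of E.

Let X = conversion of E; extent ξ = 1.57·X mol/L.
Concentrations: [E] = 1.57 − 1.57X; [C] = 3.14X.
K_c = [C]^2 / ([E]).
Setting equal to 9.4 and solving for X on (0,1) gives X = 0.686.

X = 0.686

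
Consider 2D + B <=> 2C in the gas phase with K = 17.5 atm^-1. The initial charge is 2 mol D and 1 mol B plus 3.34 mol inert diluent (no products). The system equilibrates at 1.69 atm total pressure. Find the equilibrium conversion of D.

X = 0.592

Take 2 mol D as basis and let X be its fractional conversion, so ξ = X.
Species balance: n_D = 2 − 2X; n_B = 1 − X; n_C = 2X; n_I = 3.34 (inert).
n_T = Σnᵢ = 6.34 − X.
y_i = n_i/n_T, p_i = y_i·P. K = p_C^2 / (p_D^2 p_B).
Setting this equal to 17.5 atm^-1 and taking the physical root (0 < X < 1) gives X = 0.592.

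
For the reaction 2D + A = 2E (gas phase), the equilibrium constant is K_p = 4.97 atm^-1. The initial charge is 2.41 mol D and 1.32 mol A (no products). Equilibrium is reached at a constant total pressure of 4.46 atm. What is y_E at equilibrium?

y_E = 0.547

Let X = conversion of D (basis 2.41 mol D); extent of reaction ξ = 1.21X.
Mole table: n_D = 2.41 − 2.41X; n_A = 1.32 − 1.21X; n_E = 2.41X.
n_T = Σnᵢ = 3.73 − 1.21X.
With p_i = (n_i/n_T)P, K_p = p_E^2 / (p_D^2 p_A).
Substituting and setting equal to 4.97 atm^-1 gives a polynomial in X; the root in (0,1) is X = 0.665.
Then n_E = 1.6, n_T = 2.93, so y_E = 0.547.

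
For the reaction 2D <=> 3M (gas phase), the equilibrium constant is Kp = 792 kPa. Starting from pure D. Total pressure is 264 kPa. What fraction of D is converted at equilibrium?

Take 1 mol D as basis and let X be its fractional conversion, so ξ = 0.5X.
Mole table: n_D = 1 − X; n_M = 1.5X.
n_T = Σnᵢ = 1 + 0.5X.
With p_i = (n_i/n_T)P, Kp = p_M^3 / (p_D^2).
This yields a degree-3 equation in X; solving on (0,1), X = 0.584.

X = 0.584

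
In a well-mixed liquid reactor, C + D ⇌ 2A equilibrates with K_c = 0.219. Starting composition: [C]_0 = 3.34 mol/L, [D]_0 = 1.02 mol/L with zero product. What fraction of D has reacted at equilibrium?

X = 0.329

Let X = conversion of D; extent ξ = 1.02·X mol/L.
Concentrations: [C] = 3.34 − 1.02X; [D] = 1.02 − 1.02X; [A] = 2.04X.
K_c = [A]^2 / ([C] [D]).
Solving K_c = 0.219 for X ∈ (0,1): X = 0.329.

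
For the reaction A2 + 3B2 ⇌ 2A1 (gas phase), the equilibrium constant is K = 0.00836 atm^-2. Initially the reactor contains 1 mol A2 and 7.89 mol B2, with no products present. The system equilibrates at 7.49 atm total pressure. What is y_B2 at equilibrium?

Take 1 mol A2 as basis and let X be its fractional conversion, so ξ = X.
At extent ξ: n_A2 = 1 − X; n_B2 = 7.89 − 3X; n_A1 = 2X.
n_T = Σnᵢ = 8.89 − 2X.
With p_i = (n_i/n_T)P, K = p_A1^2 / (p_A2 p_B2^3).
Equating to 0.00836 atm^-2 and solving on 0 < X < 1: X = 0.497.
Then n_B2 = 6.4, n_T = 7.9, so y_B2 = 0.810.

y_B2 = 0.810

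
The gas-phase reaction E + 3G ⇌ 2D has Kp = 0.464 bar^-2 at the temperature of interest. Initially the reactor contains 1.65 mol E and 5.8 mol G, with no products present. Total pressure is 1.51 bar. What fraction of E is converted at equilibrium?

Take 1.65 mol E as basis and let X be its fractional conversion, so ξ = 1.65X.
Moles: n_E = 1.65 − 1.65X; n_G = 5.8 − 4.95X; n_D = 3.3X.
n_T = Σnᵢ = 7.45 − 3.3X.
y_i = n_i/n_T, p_i = y_i·P. Kp = p_D^2 / (p_E p_G^3).
Equating to 0.464 bar^-2 and solving on 0 < X < 1: X = 0.388.

X = 0.388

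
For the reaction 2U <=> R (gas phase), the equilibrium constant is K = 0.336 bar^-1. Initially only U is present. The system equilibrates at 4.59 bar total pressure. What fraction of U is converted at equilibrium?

X = 0.627

Let X = conversion of U (basis 1 mol U); extent of reaction ξ = 0.5X.
Mole table: n_U = 1 − X; n_R = 0.5X.
Summing: n_T = 1 − 0.5X.
With p_i = (n_i/n_T)P, K = p_R / (p_U^2).
Substituting and setting equal to 0.336 bar^-1 gives a polynomial in X; the root in (0,1) is X = 0.627.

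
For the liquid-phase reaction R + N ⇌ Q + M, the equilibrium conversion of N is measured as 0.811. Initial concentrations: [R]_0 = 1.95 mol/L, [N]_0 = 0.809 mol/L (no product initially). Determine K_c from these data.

K_c = 2.18

Let X = conversion of N.
Concentrations: [R] = 1.95 − 0.809X; [N] = 0.809 − 0.809X; [Q] = 0.809X; [M] = 0.809X.
At X = 0.811: [R] = 1.29, [N] = 0.153, [Q] = 0.656, [M] = 0.656.
K_c = [Q] [M] / ([R] [N]) = 2.18.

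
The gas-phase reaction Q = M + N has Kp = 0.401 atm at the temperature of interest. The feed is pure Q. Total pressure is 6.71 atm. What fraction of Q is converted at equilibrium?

X = 0.237

Take 1 mol Q as basis and let X be its fractional conversion, so ξ = X.
Mole table: n_Q = 1 − X; n_M = X; n_N = X.
n_T = Σnᵢ = 1 + X.
With p_i = (n_i/n_T)P, Kp = p_M p_N / (p_Q).
Setting this equal to 0.401 atm and taking the physical root (0 < X < 1) gives X = 0.237.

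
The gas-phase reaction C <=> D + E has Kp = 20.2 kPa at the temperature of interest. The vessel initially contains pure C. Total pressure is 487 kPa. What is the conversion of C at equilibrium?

Let X = conversion of C (basis 1 mol C); extent of reaction ξ = X.
Mole table: n_C = 1 − X; n_D = X; n_E = X.
Summing: n_T = 1 + X.
Mole fractions y_i = n_i/n_T; Kp = p_D p_E / (p_C) with p_i = y_i·P.
Setting this equal to 20.2 kPa and taking the physical root (0 < X < 1) gives X = 0.200.

X = 0.200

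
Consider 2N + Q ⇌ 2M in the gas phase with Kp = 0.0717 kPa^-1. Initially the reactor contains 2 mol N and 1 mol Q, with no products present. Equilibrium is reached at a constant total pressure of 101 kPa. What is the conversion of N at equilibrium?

Basis: 2 mol N initially; let X = conversion of N. Extent ξ = X.
Mole table: n_N = 2 − 2X; n_Q = 1 − X; n_M = 2X.
n_T = Σnᵢ = 3 − X.
With p_i = (n_i/n_T)P, Kp = p_M^2 / (p_N^2 p_Q).
Substituting and setting equal to 0.0717 kPa^-1 gives a polynomial in X; the root in (0,1) is X = 0.538.

X = 0.538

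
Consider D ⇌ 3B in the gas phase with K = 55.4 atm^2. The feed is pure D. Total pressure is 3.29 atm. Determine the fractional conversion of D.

X = 0.692

Take 1 mol D as basis and let X be its fractional conversion, so ξ = X.
Species balance: n_D = 1 − X; n_B = 3X.
Summing: n_T = 1 + 2X.
With p_i = (n_i/n_T)P, K = p_B^3 / (p_D).
Equating to 55.4 atm^2 and solving on 0 < X < 1: X = 0.692.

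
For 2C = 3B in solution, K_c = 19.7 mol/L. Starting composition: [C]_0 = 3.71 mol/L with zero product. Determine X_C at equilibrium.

X = 0.615

Let X = conversion of C; extent ξ = 3.71X/2 mol/L.
Concentrations: [C] = 3.71 − 3.71X; [B] = 5.56X.
K_c = [B]^3 / ([C]^2).
Setting equal to 19.7 and solving for X on (0,1) gives X = 0.615.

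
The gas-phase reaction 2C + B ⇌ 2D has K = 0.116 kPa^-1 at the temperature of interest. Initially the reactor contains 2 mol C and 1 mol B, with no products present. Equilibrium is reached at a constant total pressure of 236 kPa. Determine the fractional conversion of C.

Basis: 2 mol C initially; let X = conversion of C. Extent ξ = X.
At extent ξ: n_C = 2 − 2X; n_B = 1 − X; n_D = 2X.
Summing: n_T = 3 − X.
With p_i = (n_i/n_T)P, K = p_D^2 / (p_C^2 p_B).
Substituting and setting equal to 0.116 kPa^-1 gives a polynomial in X; the root in (0,1) is X = 0.665.

X = 0.665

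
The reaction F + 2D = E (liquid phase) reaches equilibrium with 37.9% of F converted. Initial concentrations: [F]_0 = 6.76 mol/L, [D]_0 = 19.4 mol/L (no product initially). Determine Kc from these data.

Kc = 0.00299 (mol/L)^-2

Let X = conversion of F.
Concentrations: [F] = 6.76 − 6.76X; [D] = 19.4 − 13.5X; [E] = 6.76X.
At X = 0.379: [F] = 4.2, [D] = 14.3, [E] = 2.56.
Kc = [E] / ([F] [D]^2) = 0.00299 (mol/L)^-2.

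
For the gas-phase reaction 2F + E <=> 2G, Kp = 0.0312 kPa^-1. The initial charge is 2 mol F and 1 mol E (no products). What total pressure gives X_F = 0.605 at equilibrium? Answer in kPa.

Basis: 2 mol F initially; let X = conversion of F. Extent ξ = X.
At extent ξ: n_F = 2 − 2X; n_E = 1 − X; n_G = 2X.
Summing: n_T = 3 − X.
Kp = p_G^2 / (p_F^2 p_E) with p_i = (n_i/n_T)·P.
At X = 0.605: the mole-fraction product g(X) = Π y_i^ν_i = 14.22. Since Kp = g(X)·P^{-1}, P = (g/Kp)^(1/1) = (14.22/0.0312)^(1/1) = 456 kPa.

P = 456 kPa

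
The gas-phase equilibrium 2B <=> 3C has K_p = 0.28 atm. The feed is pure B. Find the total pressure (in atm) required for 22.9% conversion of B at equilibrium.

P = 4.58 atm

Take 1 mol B as basis and let X be its fractional conversion, so ξ = 0.5X.
Moles: n_B = 1 − X; n_C = 1.5X.
n_T = Σnᵢ = 1 + 0.5X.
K_p = p_C^3 / (p_B^2) with p_i = (n_i/n_T)·P.
At X = 0.229: the mole-fraction product g(X) = Π y_i^ν_i = 0.06118. Since K_p = g(X)·P^{1}, P = (K_p/g)^(1/1) = (0.28/0.06118)^(1/1) = 4.58 atm.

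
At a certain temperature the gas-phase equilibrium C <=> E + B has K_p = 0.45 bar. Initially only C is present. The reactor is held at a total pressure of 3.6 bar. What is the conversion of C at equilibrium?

X = 0.333

Let X = conversion of C (basis 1 mol C); extent of reaction ξ = X.
Mole table: n_C = 1 − X; n_E = X; n_B = X.
Total moles n_T = 1 + X.
With p_i = (n_i/n_T)P, K_p = p_E p_B / (p_C).
Equating to 0.45 bar and solving on 0 < X < 1: X = 0.333.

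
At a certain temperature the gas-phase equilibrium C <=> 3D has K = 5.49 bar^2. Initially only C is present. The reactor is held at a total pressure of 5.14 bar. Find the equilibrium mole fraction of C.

y_C = 0.523

Basis: 1 mol C initially; let X = conversion of C. Extent ξ = X.
At extent ξ: n_C = 1 − X; n_D = 3X.
n_T = Σnᵢ = 1 + 2X.
y_i = n_i/n_T, p_i = y_i·P. K = p_D^3 / (p_C).
Substituting and setting equal to 5.49 bar^2 gives a polynomial in X; the root in (0,1) is X = 0.233.
Then n_C = 0.767, n_T = 1.47, so y_C = 0.523.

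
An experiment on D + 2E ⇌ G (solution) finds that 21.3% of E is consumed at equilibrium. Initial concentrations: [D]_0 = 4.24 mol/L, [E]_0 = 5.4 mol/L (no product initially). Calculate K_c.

K_c = 0.00869 (mol/L)^-2

Let X = conversion of E.
Concentrations: [D] = 4.24 − 2.7X; [E] = 5.4 − 5.4X; [G] = 2.7X.
At X = 0.213: [D] = 3.66, [E] = 4.25, [G] = 0.575.
K_c = [G] / ([D] [E]^2) = 0.00869 (mol/L)^-2.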